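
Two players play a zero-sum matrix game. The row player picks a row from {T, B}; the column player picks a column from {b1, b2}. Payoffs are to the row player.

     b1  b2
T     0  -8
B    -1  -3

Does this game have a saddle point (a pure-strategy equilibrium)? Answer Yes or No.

Yes

Row minima: T → -8, B → -3; maximin = -3.
Column maxima: b1 → 0, b2 → -3; minimax = -3.
maximin = minimax = -3, so a saddle point exists.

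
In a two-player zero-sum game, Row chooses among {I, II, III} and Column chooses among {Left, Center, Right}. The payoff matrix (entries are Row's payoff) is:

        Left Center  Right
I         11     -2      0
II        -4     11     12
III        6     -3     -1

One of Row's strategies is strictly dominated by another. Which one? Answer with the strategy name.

III

I gives a strictly higher payoff than III against every column: 11 > 6, -2 > -3, 0 > -1.
So III is strictly dominated and Row never plays it.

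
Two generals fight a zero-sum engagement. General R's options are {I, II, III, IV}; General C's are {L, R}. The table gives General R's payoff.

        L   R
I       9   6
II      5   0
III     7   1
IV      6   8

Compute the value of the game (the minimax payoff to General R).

36/5

Row minima: I → 6, II → 0, III → 1, IV → 6; maximin = 6.
Column maxima: L → 9, R → 8; minimax = 8.
6 ≠ 8, so there is no saddle point; optimal play is mixed.
II is strictly dominated by I, so General R never plays it.
III is strictly dominated by I, so General R never plays it.
On the remaining 2×2 (I, IV vs L, R):
Let General R play I with probability p. Expected payoff against L: 9p + 6(1−p) = 3p + 6; against R: 6p + 8(1−p) = −2p + 8.
Setting these equal: 3p + 6 = −2p + 8 ⇒ 5p = 2 ⇒ p = 2/5, and the value is (3)·(2/5) + 6 = 36/5.
For General C: with q = P(L), equating I's and IV's payoffs gives 3q + 6 = −2q + 8 ⇒ q = 2/5.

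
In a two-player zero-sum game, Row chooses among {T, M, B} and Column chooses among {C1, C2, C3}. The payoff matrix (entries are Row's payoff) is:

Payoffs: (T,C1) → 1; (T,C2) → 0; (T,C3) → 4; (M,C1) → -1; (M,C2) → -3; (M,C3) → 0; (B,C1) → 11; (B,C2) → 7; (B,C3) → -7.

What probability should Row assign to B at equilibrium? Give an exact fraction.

Row minima: T → 0, M → -3, B → -7; maximin = 0.
Column maxima: C1 → 11, C2 → 7, C3 → 4; minimax = 4.
0 ≠ 4, so there is no saddle point; optimal play is mixed.
M is strictly dominated by T, so Row never plays it.
C1 is strictly dominated by C2 (it gives Row strictly more in every row), so Column never plays it.
On the remaining 2×2 (T, B vs C2, C3):
Let Row play T with probability p. Expected payoff against C2: 0p + 7(1−p) = −7p + 7; against C3: 4p + (-7)(1−p) = 11p − 7.
Setting these equal: −7p + 7 = 11p − 7 ⇒ −18p = -14 ⇒ p = 7/9, and the value is (-7)·(7/9) + 7 = 14/9.
For Column: with q = P(C2), equating T's and B's payoffs gives −4q + 4 = 14q − 7 ⇒ q = 11/18.

2/9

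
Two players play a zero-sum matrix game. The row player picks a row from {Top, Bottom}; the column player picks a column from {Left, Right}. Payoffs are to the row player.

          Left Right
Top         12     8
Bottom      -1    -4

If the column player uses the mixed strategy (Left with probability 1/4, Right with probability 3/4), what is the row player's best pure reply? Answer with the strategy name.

Top

Expected payoff of Top: (1/4)·12 + (3/4)·8 = 9.
Expected payoff of Bottom: (1/4)·(-1) + (3/4)·(-4) = -13/4.
The largest is 9, so the row player's best response is Top.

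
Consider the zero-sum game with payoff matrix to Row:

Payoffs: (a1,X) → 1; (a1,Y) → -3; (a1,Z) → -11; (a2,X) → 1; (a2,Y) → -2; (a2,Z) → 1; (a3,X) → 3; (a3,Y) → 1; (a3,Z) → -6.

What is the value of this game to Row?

Row minima: a1 → -11, a2 → -2, a3 → -6; maximin = -2.
Column maxima: X → 3, Y → 1, Z → 1; minimax = 1.
-2 ≠ 1, so there is no saddle point; optimal play is mixed.
a1 is strictly dominated by a3, so Row never plays it.
X is strictly dominated by Y (it gives Row strictly more in every row), so Column never plays it.
On the remaining 2×2 (a2, a3 vs Y, Z):
Let Row play a2 with probability p. Expected payoff against Y: (-2)p + 1(1−p) = −3p + 1; against Z: 1p + (-6)(1−p) = 7p − 6.
Setting these equal: −3p + 1 = 7p − 6 ⇒ −10p = -7 ⇒ p = 7/10, and the value is (-3)·(7/10) + 1 = -11/10.
For Column: with q = P(Y), equating a2's and a3's payoffs gives −3q + 1 = 7q − 6 ⇒ q = 7/10.

-11/10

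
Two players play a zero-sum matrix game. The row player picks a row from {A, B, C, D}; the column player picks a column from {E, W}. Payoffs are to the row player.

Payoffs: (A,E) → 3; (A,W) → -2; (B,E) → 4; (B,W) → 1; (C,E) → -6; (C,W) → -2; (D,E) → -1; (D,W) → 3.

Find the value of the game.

13/7

Row minima: A → -2, B → 1, C → -6, D → -1; maximin = 1.
Column maxima: E → 4, W → 3; minimax = 3.
1 ≠ 3, so there is no saddle point; optimal play is mixed.
A is strictly dominated by B, so the row player never plays it.
C is strictly dominated by B, so the row player never plays it.
On the remaining 2×2 (B, D vs E, W):
Let the row player play B with probability p. Expected payoff against E: 4p + (-1)(1−p) = 5p − 1; against W: 1p + 3(1−p) = −2p + 3.
Setting these equal: 5p − 1 = −2p + 3 ⇒ 7p = 4 ⇒ p = 4/7, and the value is (5)·(4/7) − 1 = 13/7.
For the column player: with q = P(E), equating B's and D's payoffs gives 3q + 1 = −4q + 3 ⇒ q = 2/7.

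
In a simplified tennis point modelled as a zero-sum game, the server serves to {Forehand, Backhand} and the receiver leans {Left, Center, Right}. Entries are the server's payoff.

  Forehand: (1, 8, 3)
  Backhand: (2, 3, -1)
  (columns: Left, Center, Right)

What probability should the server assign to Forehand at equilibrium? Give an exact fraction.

Row minima: Forehand → 1, Backhand → -1; maximin = 1.
Column maxima: Left → 2, Center → 8, Right → 3; minimax = 2.
1 ≠ 2, so there is no saddle point; optimal play is mixed.
Center is strictly dominated by Left (it gives the server strictly more in every row), so the receiver never plays it.
On the remaining 2×2 (Forehand, Backhand vs Left, Right):
Let the server play Forehand with probability p. Expected payoff against Left: 1p + 2(1−p) = −p + 2; against Right: 3p + (-1)(1−p) = 4p − 1.
Setting these equal: −p + 2 = 4p − 1 ⇒ −5p = -3 ⇒ p = 3/5, and the value is (-1)·(3/5) + 2 = 7/5.
For the receiver: with q = P(Left), equating Forehand's and Backhand's payoffs gives −2q + 3 = 3q − 1 ⇒ q = 4/5.

3/5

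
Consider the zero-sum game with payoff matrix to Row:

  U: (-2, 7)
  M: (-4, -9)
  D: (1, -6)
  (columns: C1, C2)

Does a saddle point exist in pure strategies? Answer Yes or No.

No

Row minima: U → -2, M → -9, D → -6; maximin = -2.
Column maxima: C1 → 1, C2 → 7; minimax = 1.
-2 ≠ 1, so no pure-strategy equilibrium exists.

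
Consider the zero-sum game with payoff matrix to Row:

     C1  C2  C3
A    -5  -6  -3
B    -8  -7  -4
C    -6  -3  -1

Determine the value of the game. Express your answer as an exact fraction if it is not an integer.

Row minima: A → -6, B → -8, C → -6; maximin = -6.
Column maxima: C1 → -5, C2 → -3, C3 → -1; minimax = -5.
-6 ≠ -5, so there is no saddle point; optimal play is mixed.
B is strictly dominated by A, so Row never plays it.
C3 is strictly dominated by C1 (it gives Row strictly more in every row), so Column never plays it.
On the remaining 2×2 (A, C vs C1, C2):
Let Row play A with probability p. Expected payoff against C1: (-5)p + (-6)(1−p) = p − 6; against C2: (-6)p + (-3)(1−p) = −3p − 3.
Setting these equal: p − 6 = −3p − 3 ⇒ 4p = 3 ⇒ p = 3/4, and the value is (1)·(3/4) − 6 = -21/4.
For Column: with q = P(C1), equating A's and C's payoffs gives q − 6 = −3q − 3 ⇒ q = 3/4.

-21/4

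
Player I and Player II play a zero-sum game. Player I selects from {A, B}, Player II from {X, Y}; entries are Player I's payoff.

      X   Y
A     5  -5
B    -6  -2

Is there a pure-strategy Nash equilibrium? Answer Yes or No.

Row minima: A → -5, B → -6; maximin = -5.
Column maxima: X → 5, Y → -2; minimax = -2.
-5 ≠ -2, so no pure-strategy equilibrium exists.

No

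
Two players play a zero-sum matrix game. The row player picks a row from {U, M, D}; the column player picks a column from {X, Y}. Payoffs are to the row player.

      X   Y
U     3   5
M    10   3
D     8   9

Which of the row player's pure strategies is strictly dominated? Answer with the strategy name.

D gives a strictly higher payoff than U against every column: 8 > 3, 9 > 5.
So U is strictly dominated and the row player never plays it.

U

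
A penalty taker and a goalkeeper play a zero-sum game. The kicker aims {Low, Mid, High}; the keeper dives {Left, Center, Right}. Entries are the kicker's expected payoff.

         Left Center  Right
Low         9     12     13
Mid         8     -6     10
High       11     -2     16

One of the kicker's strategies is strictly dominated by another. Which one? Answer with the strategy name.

Low gives a strictly higher payoff than Mid against every column: 9 > 8, 12 > -6, 13 > 10.
So Mid is strictly dominated and the kicker never plays it.

Mid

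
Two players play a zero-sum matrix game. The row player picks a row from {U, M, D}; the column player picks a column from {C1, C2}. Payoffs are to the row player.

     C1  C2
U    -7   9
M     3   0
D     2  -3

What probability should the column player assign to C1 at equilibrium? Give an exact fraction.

9/19

Row minima: U → -7, M → 0, D → -3; maximin = 0.
Column maxima: C1 → 3, C2 → 9; minimax = 3.
0 ≠ 3, so there is no saddle point; optimal play is mixed.
D is strictly dominated by M, so the row player never plays it.
On the remaining 2×2 (U, M vs C1, C2):
Let the row player play U with probability p. Expected payoff against C1: (-7)p + 3(1−p) = −10p + 3; against C2: 9p + 0(1−p) = 9p.
Setting these equal: −10p + 3 = 9p ⇒ −19p = -3 ⇒ p = 3/19, and the value is (-10)·(3/19) + 3 = 27/19.
For the column player: with q = P(C1), equating U's and M's payoffs gives −16q + 9 = 3q ⇒ q = 9/19.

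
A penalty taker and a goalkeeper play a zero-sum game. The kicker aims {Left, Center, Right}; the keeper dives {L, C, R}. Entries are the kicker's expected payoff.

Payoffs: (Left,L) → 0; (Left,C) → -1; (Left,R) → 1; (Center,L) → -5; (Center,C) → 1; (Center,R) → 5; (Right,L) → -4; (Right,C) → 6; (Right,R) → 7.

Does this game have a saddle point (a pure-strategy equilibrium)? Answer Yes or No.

No

Row minima: Left → -1, Center → -5, Right → -4; maximin = -1.
Column maxima: L → 0, C → 6, R → 7; minimax = 0.
-1 ≠ 0, so no pure-strategy equilibrium exists.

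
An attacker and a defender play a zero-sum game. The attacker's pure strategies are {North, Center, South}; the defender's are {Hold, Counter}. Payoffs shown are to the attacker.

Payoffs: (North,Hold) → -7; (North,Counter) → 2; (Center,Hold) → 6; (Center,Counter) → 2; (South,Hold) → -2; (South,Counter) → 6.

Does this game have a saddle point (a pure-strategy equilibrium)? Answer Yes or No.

No

Row minima: North → -7, Center → 2, South → -2; maximin = 2.
Column maxima: Hold → 6, Counter → 6; minimax = 6.
2 ≠ 6, so no pure-strategy equilibrium exists.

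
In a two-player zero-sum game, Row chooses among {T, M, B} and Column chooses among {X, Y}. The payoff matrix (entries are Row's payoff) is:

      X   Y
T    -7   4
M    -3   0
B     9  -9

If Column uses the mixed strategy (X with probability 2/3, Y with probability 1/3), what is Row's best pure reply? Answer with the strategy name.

Expected payoff of T: (2/3)·(-7) + (1/3)·4 = -10/3.
Expected payoff of M: (2/3)·(-3) + (1/3)·0 = -2.
Expected payoff of B: (2/3)·9 + (1/3)·(-9) = 3.
The largest is 3, so Row's best response is B.

B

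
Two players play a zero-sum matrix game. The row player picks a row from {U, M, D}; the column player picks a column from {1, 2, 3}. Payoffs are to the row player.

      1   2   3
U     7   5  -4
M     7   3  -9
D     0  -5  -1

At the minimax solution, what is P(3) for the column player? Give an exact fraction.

10/13

Row minima: U → -4, M → -9, D → -5; maximin = -4.
Column maxima: 1 → 7, 2 → 5, 3 → -1; minimax = -1.
-4 ≠ -1, so there is no saddle point; optimal play is mixed.
1 is strictly dominated by 2 (it gives the row player strictly more in every row), so the column player never plays it.
With 1 eliminated, M is strictly dominated by U (U gives the row player strictly more in every remaining column), so the row player never plays it.
On the remaining 2×2 (U, D vs 2, 3):
Let the row player play U with probability p. Expected payoff against 2: 5p + (-5)(1−p) = 10p − 5; against 3: (-4)p + (-1)(1−p) = −3p − 1.
Setting these equal: 10p − 5 = −3p − 1 ⇒ 13p = 4 ⇒ p = 4/13, and the value is (10)·(4/13) − 5 = -25/13.
For the column player: with q = P(2), equating U's and D's payoffs gives 9q − 4 = −4q − 1 ⇒ q = 3/13.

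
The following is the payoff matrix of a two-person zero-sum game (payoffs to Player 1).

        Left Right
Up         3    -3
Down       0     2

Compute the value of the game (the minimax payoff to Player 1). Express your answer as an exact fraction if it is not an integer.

3/4

Row minima: Up → -3, Down → 0; maximin = 0.
Column maxima: Left → 3, Right → 2; minimax = 2.
0 ≠ 2, so there is no saddle point; optimal play is mixed.
Let Player 1 play Up with probability p. Expected payoff against Left: 3p + 0(1−p) = 3p; against Right: (-3)p + 2(1−p) = −5p + 2.
Setting these equal: 3p = −5p + 2 ⇒ 8p = 2 ⇒ p = 1/4, and the value is (3)·(1/4) = 3/4.
For Player 2: with q = P(Left), equating Up's and Down's payoffs gives 6q − 3 = −2q + 2 ⇒ q = 5/8.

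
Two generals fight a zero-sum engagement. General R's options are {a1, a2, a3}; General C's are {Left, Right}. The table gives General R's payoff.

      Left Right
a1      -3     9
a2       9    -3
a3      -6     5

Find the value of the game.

Row minima: a1 → -3, a2 → -3, a3 → -6; maximin = -3.
Column maxima: Left → 9, Right → 9; minimax = 9.
-3 ≠ 9, so there is no saddle point; optimal play is mixed.
a3 is strictly dominated by a1, so General R never plays it.
On the remaining 2×2 (a1, a2 vs Left, Right):
Let General R play a1 with probability p. Expected payoff against Left: (-3)p + 9(1−p) = −12p + 9; against Right: 9p + (-3)(1−p) = 12p − 3.
Setting these equal: −12p + 9 = 12p − 3 ⇒ −24p = -12 ⇒ p = 1/2, and the value is (-12)·(1/2) + 9 = 3.
For General C: with q = P(Left), equating a1's and a2's payoffs gives −12q + 9 = 12q − 3 ⇒ q = 1/2.

3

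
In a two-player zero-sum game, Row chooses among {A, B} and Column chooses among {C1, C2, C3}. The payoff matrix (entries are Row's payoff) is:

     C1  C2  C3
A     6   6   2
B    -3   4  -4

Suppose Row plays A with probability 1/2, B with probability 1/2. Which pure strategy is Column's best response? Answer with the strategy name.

If Column plays C1, Row's expected payoff is (1/2)·6 + (1/2)·(-3) = 3/2.
If Column plays C2, Row's expected payoff is (1/2)·6 + (1/2)·4 = 5.
If Column plays C3, Row's expected payoff is (1/2)·2 + (1/2)·(-4) = -1.
Column minimizes Row's payoff; the smallest is -1, so the best response is C3.

C3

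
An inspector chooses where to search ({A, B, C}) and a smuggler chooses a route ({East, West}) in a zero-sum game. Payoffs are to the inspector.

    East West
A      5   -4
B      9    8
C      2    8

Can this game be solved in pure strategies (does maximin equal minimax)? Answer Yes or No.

Row minima: A → -4, B → 8, C → 2; maximin = 8.
Column maxima: East → 9, West → 8; minimax = 8.
maximin = minimax = 8, so a saddle point exists.

Yes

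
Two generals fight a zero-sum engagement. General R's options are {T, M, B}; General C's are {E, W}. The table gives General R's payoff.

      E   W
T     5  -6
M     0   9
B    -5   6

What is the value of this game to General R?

Row minima: T → -6, M → 0, B → -5; maximin = 0.
Column maxima: E → 5, W → 9; minimax = 5.
0 ≠ 5, so there is no saddle point; optimal play is mixed.
B is strictly dominated by M, so General R never plays it.
On the remaining 2×2 (T, M vs E, W):
Let General R play T with probability p. Expected payoff against E: 5p + 0(1−p) = 5p; against W: (-6)p + 9(1−p) = −15p + 9.
Setting these equal: 5p = −15p + 9 ⇒ 20p = 9 ⇒ p = 9/20, and the value is (5)·(9/20) = 9/4.
For General C: with q = P(E), equating T's and M's payoffs gives 11q − 6 = −9q + 9 ⇒ q = 3/4.

9/4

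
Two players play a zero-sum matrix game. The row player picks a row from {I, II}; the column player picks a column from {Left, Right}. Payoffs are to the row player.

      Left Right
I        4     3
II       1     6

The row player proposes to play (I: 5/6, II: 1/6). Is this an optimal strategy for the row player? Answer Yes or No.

Against Left this mix gives (5/6)·4 + (1/6)·1 = 7/2.
Against Right this mix gives (5/6)·3 + (1/6)·6 = 7/2.
All of the column player's active replies (Left, Right) yield 7/2, and no column does worse for the row player. The mix makes the column player indifferent and guarantees 7/2, so it is optimal.

Yes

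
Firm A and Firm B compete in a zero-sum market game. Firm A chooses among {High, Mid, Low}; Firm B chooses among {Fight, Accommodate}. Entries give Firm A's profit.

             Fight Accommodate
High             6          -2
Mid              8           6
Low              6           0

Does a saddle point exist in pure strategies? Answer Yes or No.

Yes

Row minima: High → -2, Mid → 6, Low → 0; maximin = 6.
Column maxima: Fight → 8, Accommodate → 6; minimax = 6.
maximin = minimax = 6, so a saddle point exists.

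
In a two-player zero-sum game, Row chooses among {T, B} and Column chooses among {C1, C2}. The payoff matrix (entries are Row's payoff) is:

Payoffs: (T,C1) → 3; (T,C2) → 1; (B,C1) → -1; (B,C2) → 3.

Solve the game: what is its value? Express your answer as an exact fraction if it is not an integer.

5/3

Row minima: T → 1, B → -1; maximin = 1.
Column maxima: C1 → 3, C2 → 3; minimax = 3.
1 ≠ 3, so there is no saddle point; optimal play is mixed.
Let Row play T with probability p. Expected payoff against C1: 3p + (-1)(1−p) = 4p − 1; against C2: 1p + 3(1−p) = −2p + 3.
Setting these equal: 4p − 1 = −2p + 3 ⇒ 6p = 4 ⇒ p = 2/3, and the value is (4)·(2/3) − 1 = 5/3.
For Column: with q = P(C1), equating T's and B's payoffs gives 2q + 1 = −4q + 3 ⇒ q = 1/3.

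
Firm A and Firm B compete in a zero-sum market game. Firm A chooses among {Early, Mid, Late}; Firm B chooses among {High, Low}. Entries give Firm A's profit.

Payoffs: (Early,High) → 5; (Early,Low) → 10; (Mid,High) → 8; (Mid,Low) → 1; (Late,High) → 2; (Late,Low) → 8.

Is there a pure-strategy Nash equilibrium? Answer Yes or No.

Row minima: Early → 5, Mid → 1, Late → 2; maximin = 5.
Column maxima: High → 8, Low → 10; minimax = 8.
5 ≠ 8, so no pure-strategy equilibrium exists.

No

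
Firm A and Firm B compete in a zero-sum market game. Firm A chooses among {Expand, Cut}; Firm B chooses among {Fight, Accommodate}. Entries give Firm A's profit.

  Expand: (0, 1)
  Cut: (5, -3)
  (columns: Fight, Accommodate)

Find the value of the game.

Row minima: Expand → 0, Cut → -3; maximin = 0.
Column maxima: Fight → 5, Accommodate → 1; minimax = 1.
0 ≠ 1, so there is no saddle point; optimal play is mixed.
Let Firm A play Expand with probability p. Expected payoff against Fight: 0p + 5(1−p) = −5p + 5; against Accommodate: 1p + (-3)(1−p) = 4p − 3.
Setting these equal: −5p + 5 = 4p − 3 ⇒ −9p = -8 ⇒ p = 8/9, and the value is (-5)·(8/9) + 5 = 5/9.
For Firm B: with q = P(Fight), equating Expand's and Cut's payoffs gives −q + 1 = 8q − 3 ⇒ q = 4/9.

5/9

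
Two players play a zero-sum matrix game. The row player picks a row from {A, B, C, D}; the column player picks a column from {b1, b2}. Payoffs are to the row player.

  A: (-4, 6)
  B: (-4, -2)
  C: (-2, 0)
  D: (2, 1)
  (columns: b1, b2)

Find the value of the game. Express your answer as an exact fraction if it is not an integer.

Row minima: A → -4, B → -4, C → -2, D → 1; maximin = 1.
Column maxima: b1 → 2, b2 → 6; minimax = 2.
1 ≠ 2, so there is no saddle point; optimal play is mixed.
B is strictly dominated by C, so the row player never plays it.
C is strictly dominated by D, so the row player never plays it.
On the remaining 2×2 (A, D vs b1, b2):
Let the row player play A with probability p. Expected payoff against b1: (-4)p + 2(1−p) = −6p + 2; against b2: 6p + 1(1−p) = 5p + 1.
Setting these equal: −6p + 2 = 5p + 1 ⇒ −11p = -1 ⇒ p = 1/11, and the value is (-6)·(1/11) + 2 = 16/11.
For the column player: with q = P(b1), equating A's and D's payoffs gives −10q + 6 = q + 1 ⇒ q = 5/11.

16/11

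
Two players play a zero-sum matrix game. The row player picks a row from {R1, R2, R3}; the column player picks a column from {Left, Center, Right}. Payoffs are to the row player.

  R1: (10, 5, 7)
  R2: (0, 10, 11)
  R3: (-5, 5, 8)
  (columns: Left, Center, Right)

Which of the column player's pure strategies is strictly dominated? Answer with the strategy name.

Right

Center holds the row player's payoff strictly below Right in every row: 5 < 7, 10 < 11, 5 < 8.
So Right is strictly dominated for the column player.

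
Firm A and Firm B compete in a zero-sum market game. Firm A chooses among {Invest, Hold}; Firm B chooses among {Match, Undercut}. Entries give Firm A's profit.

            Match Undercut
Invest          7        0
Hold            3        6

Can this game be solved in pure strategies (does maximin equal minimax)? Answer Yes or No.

Row minima: Invest → 0, Hold → 3; maximin = 3.
Column maxima: Match → 7, Undercut → 6; minimax = 6.
3 ≠ 6, so no pure-strategy equilibrium exists.

No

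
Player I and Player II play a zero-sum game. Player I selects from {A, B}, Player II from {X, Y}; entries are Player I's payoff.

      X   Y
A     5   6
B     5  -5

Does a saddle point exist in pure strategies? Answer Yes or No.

Row minima: A → 5, B → -5; maximin = 5.
Column maxima: X → 5, Y → 6; minimax = 5.
maximin = minimax = 5, so a saddle point exists.

Yes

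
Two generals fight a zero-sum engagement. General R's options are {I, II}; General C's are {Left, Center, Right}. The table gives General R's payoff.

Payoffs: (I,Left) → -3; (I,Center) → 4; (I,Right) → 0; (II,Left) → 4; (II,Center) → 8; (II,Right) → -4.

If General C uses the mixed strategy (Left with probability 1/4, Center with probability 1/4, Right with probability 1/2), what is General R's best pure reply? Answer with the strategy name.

II

Expected payoff of I: (1/4)·(-3) + (1/4)·4 + (1/2)·0 = 1/4.
Expected payoff of II: (1/4)·4 + (1/4)·8 + (1/2)·(-4) = 1.
The largest is 1, so General R's best response is II.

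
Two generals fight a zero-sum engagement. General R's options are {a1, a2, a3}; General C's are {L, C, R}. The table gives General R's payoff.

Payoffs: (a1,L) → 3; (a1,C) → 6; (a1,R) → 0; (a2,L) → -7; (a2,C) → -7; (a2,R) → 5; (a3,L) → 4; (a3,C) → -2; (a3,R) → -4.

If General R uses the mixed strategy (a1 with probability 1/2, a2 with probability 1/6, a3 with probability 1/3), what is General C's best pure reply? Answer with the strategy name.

R

If General C plays L, General R's expected payoff is (1/2)·3 + (1/6)·(-7) + (1/3)·4 = 5/3.
If General C plays C, General R's expected payoff is (1/2)·6 + (1/6)·(-7) + (1/3)·(-2) = 7/6.
If General C plays R, General R's expected payoff is (1/2)·0 + (1/6)·5 + (1/3)·(-4) = -1/2.
General C minimizes General R's payoff; the smallest is -1/2, so the best response is R.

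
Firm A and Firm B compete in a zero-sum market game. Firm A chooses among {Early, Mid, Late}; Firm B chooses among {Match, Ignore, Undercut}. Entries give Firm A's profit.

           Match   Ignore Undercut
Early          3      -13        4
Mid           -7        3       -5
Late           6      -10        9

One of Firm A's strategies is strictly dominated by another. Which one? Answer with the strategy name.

Early

Late gives a strictly higher payoff than Early against every column: 6 > 3, -10 > -13, 9 > 4.
So Early is strictly dominated and Firm A never plays it.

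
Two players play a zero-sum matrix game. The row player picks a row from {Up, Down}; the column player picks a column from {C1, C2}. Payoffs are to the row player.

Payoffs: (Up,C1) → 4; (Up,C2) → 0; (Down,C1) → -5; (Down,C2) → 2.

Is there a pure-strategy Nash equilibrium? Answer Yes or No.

No

Row minima: Up → 0, Down → -5; maximin = 0.
Column maxima: C1 → 4, C2 → 2; minimax = 2.
0 ≠ 2, so no pure-strategy equilibrium exists.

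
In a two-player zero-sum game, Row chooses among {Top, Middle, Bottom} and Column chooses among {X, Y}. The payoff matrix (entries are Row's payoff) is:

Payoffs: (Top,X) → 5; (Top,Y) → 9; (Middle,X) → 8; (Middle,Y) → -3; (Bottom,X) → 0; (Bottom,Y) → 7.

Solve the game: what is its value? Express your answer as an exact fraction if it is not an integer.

Row minima: Top → 5, Middle → -3, Bottom → 0; maximin = 5.
Column maxima: X → 8, Y → 9; minimax = 8.
5 ≠ 8, so there is no saddle point; optimal play is mixed.
Bottom is strictly dominated by Top, so Row never plays it.
On the remaining 2×2 (Top, Middle vs X, Y):
Let Row play Top with probability p. Expected payoff against X: 5p + 8(1−p) = −3p + 8; against Y: 9p + (-3)(1−p) = 12p − 3.
Setting these equal: −3p + 8 = 12p − 3 ⇒ −15p = -11 ⇒ p = 11/15, and the value is (-3)·(11/15) + 8 = 29/5.
For Column: with q = P(X), equating Top's and Middle's payoffs gives −4q + 9 = 11q − 3 ⇒ q = 4/5.

29/5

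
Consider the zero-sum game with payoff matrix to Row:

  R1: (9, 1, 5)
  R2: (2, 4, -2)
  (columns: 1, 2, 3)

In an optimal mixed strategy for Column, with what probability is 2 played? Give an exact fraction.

Row minima: R1 → 1, R2 → -2; maximin = 1.
Column maxima: 1 → 9, 2 → 4, 3 → 5; minimax = 4.
1 ≠ 4, so there is no saddle point; optimal play is mixed.
1 is strictly dominated by 3 (it gives Row strictly more in every row), so Column never plays it.
On the remaining 2×2 (R1, R2 vs 2, 3):
Let Row play R1 with probability p. Expected payoff against 2: 1p + 4(1−p) = −3p + 4; against 3: 5p + (-2)(1−p) = 7p − 2.
Setting these equal: −3p + 4 = 7p − 2 ⇒ −10p = -6 ⇒ p = 3/5, and the value is (-3)·(3/5) + 4 = 11/5.
For Column: with q = P(2), equating R1's and R2's payoffs gives −4q + 5 = 6q − 2 ⇒ q = 7/10.

7/10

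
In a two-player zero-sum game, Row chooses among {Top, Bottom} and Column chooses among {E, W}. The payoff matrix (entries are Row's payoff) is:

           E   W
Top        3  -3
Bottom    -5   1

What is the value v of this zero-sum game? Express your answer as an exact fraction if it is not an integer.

Row minima: Top → -3, Bottom → -5; maximin = -3.
Column maxima: E → 3, W → 1; minimax = 1.
-3 ≠ 1, so there is no saddle point; optimal play is mixed.
Let Row play Top with probability p. Expected payoff against E: 3p + (-5)(1−p) = 8p − 5; against W: (-3)p + 1(1−p) = −4p + 1.
Setting these equal: 8p − 5 = −4p + 1 ⇒ 12p = 6 ⇒ p = 1/2, and the value is (8)·(1/2) − 5 = -1.
For Column: with q = P(E), equating Top's and Bottom's payoffs gives 6q − 3 = −6q + 1 ⇒ q = 1/3.

-1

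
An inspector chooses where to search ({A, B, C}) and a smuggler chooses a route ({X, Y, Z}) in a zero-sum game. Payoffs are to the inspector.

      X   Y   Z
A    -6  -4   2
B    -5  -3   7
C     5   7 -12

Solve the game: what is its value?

-25/29

Row minima: A → -6, B → -5, C → -12; maximin = -5.
Column maxima: X → 5, Y → 7, Z → 7; minimax = 5.
-5 ≠ 5, so there is no saddle point; optimal play is mixed.
A is strictly dominated by B, so the inspector never plays it.
Y is strictly dominated by X (it gives the inspector strictly more in every row), so the smuggler never plays it.
On the remaining 2×2 (B, C vs X, Z):
Let the inspector play B with probability p. Expected payoff against X: (-5)p + 5(1−p) = −10p + 5; against Z: 7p + (-12)(1−p) = 19p − 12.
Setting these equal: −10p + 5 = 19p − 12 ⇒ −29p = -17 ⇒ p = 17/29, and the value is (-10)·(17/29) + 5 = -25/29.
For the smuggler: with q = P(X), equating B's and C's payoffs gives −12q + 7 = 17q − 12 ⇒ q = 19/29.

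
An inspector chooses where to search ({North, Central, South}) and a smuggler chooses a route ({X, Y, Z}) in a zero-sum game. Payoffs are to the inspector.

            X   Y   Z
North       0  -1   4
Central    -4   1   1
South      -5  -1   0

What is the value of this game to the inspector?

-2/3

Row minima: North → -1, Central → -4, South → -5; maximin = -1.
Column maxima: X → 0, Y → 1, Z → 4; minimax = 0.
-1 ≠ 0, so there is no saddle point; optimal play is mixed.
South is strictly dominated by Central, so the inspector never plays it.
Z is strictly dominated by X (it gives the inspector strictly more in every row), so the smuggler never plays it.
On the remaining 2×2 (North, Central vs X, Y):
Let the inspector play North with probability p. Expected payoff against X: 0p + (-4)(1−p) = 4p − 4; against Y: (-1)p + 1(1−p) = −2p + 1.
Setting these equal: 4p − 4 = −2p + 1 ⇒ 6p = 5 ⇒ p = 5/6, and the value is (4)·(5/6) − 4 = -2/3.
For the smuggler: with q = P(X), equating North's and Central's payoffs gives q − 1 = −5q + 1 ⇒ q = 1/3.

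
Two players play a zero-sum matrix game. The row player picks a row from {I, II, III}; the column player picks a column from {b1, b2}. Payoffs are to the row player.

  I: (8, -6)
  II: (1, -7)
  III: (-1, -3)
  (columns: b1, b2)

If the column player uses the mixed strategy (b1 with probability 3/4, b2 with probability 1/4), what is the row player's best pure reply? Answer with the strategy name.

I

Expected payoff of I: (3/4)·8 + (1/4)·(-6) = 9/2.
Expected payoff of II: (3/4)·1 + (1/4)·(-7) = -1.
Expected payoff of III: (3/4)·(-1) + (1/4)·(-3) = -3/2.
The largest is 9/2, so the row player's best response is I.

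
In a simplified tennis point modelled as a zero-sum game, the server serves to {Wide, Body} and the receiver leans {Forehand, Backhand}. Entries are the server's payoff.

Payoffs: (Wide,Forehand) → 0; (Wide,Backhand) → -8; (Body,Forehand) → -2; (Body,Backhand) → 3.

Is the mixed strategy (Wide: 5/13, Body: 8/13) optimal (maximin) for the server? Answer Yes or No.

Against Forehand this mix gives (5/13)·0 + (8/13)·(-2) = -16/13.
Against Backhand this mix gives (5/13)·(-8) + (8/13)·3 = -16/13.
All of the receiver's active replies (Forehand, Backhand) yield -16/13, and no column does worse for the server. The mix makes the receiver indifferent and guarantees -16/13, so it is optimal.

Yes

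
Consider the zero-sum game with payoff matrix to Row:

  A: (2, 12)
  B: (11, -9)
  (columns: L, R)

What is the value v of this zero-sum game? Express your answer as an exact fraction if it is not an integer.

5

Row minima: A → 2, B → -9; maximin = 2.
Column maxima: L → 11, R → 12; minimax = 11.
2 ≠ 11, so there is no saddle point; optimal play is mixed.
Let Row play A with probability p. Expected payoff against L: 2p + 11(1−p) = −9p + 11; against R: 12p + (-9)(1−p) = 21p − 9.
Setting these equal: −9p + 11 = 21p − 9 ⇒ −30p = -20 ⇒ p = 2/3, and the value is (-9)·(2/3) + 11 = 5.
For Column: with q = P(L), equating A's and B's payoffs gives −10q + 12 = 20q − 9 ⇒ q = 7/10.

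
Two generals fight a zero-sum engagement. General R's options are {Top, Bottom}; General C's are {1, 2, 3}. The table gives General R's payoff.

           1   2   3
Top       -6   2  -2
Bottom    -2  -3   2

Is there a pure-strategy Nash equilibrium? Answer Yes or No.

Row minima: Top → -6, Bottom → -3; maximin = -3.
Column maxima: 1 → -2, 2 → 2, 3 → 2; minimax = -2.
-3 ≠ -2, so no pure-strategy equilibrium exists.

No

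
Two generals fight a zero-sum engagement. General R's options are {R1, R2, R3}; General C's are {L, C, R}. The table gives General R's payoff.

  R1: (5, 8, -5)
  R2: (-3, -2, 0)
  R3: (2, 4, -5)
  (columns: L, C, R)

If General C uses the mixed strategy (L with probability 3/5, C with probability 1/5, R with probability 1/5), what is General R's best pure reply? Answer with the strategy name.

R1

Expected payoff of R1: (3/5)·5 + (1/5)·8 + (1/5)·(-5) = 18/5.
Expected payoff of R2: (3/5)·(-3) + (1/5)·(-2) + (1/5)·0 = -11/5.
Expected payoff of R3: (3/5)·2 + (1/5)·4 + (1/5)·(-5) = 1.
The largest is 18/5, so General R's best response is R1.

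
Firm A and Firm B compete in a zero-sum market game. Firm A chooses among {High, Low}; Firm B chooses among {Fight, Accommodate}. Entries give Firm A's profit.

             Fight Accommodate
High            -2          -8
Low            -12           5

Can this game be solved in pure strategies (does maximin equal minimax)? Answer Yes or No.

Row minima: High → -8, Low → -12; maximin = -8.
Column maxima: Fight → -2, Accommodate → 5; minimax = -2.
-8 ≠ -2, so no pure-strategy equilibrium exists.

No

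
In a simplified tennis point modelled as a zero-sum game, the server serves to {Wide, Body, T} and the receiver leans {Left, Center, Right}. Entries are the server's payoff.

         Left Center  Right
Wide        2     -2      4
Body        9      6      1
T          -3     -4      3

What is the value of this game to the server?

Row minima: Wide → -2, Body → 1, T → -4; maximin = 1.
Column maxima: Left → 9, Center → 6, Right → 4; minimax = 4.
1 ≠ 4, so there is no saddle point; optimal play is mixed.
T is strictly dominated by Wide, so the server never plays it.
Left is strictly dominated by Center (it gives the server strictly more in every row), so the receiver never plays it.
On the remaining 2×2 (Wide, Body vs Center, Right):
Let the server play Wide with probability p. Expected payoff against Center: (-2)p + 6(1−p) = −8p + 6; against Right: 4p + 1(1−p) = 3p + 1.
Setting these equal: −8p + 6 = 3p + 1 ⇒ −11p = -5 ⇒ p = 5/11, and the value is (-8)·(5/11) + 6 = 26/11.
For the receiver: with q = P(Center), equating Wide's and Body's payoffs gives −6q + 4 = 5q + 1 ⇒ q = 3/11.

26/11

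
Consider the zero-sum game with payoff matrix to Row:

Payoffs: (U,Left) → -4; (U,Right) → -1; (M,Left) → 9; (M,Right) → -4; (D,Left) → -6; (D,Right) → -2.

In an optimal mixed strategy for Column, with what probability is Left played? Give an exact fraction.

Row minima: U → -4, M → -4, D → -6; maximin = -4.
Column maxima: Left → 9, Right → -1; minimax = -1.
-4 ≠ -1, so there is no saddle point; optimal play is mixed.
D is strictly dominated by U, so Row never plays it.
On the remaining 2×2 (U, M vs Left, Right):
Let Row play U with probability p. Expected payoff against Left: (-4)p + 9(1−p) = −13p + 9; against Right: (-1)p + (-4)(1−p) = 3p − 4.
Setting these equal: −13p + 9 = 3p − 4 ⇒ −16p = -13 ⇒ p = 13/16, and the value is (-13)·(13/16) + 9 = -25/16.
For Column: with q = P(Left), equating U's and M's payoffs gives −3q − 1 = 13q − 4 ⇒ q = 3/16.

3/16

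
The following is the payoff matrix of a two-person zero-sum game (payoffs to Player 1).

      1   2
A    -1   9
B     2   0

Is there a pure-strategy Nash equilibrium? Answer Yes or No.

No

Row minima: A → -1, B → 0; maximin = 0.
Column maxima: 1 → 2, 2 → 9; minimax = 2.
0 ≠ 2, so no pure-strategy equilibrium exists.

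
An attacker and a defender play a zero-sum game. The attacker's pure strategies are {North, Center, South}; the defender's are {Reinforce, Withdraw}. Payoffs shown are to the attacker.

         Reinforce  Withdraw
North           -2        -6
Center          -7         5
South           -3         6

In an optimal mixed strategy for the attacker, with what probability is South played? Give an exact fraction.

Row minima: North → -6, Center → -7, South → -3; maximin = -3.
Column maxima: Reinforce → -2, Withdraw → 6; minimax = -2.
-3 ≠ -2, so there is no saddle point; optimal play is mixed.
Center is strictly dominated by South, so the attacker never plays it.
On the remaining 2×2 (North, South vs Reinforce, Withdraw):
Let the attacker play North with probability p. Expected payoff against Reinforce: (-2)p + (-3)(1−p) = p − 3; against Withdraw: (-6)p + 6(1−p) = −12p + 6.
Setting these equal: p − 3 = −12p + 6 ⇒ 13p = 9 ⇒ p = 9/13, and the value is (1)·(9/13) − 3 = -30/13.
For the defender: with q = P(Reinforce), equating North's and South's payoffs gives 4q − 6 = −9q + 6 ⇒ q = 12/13.

4/13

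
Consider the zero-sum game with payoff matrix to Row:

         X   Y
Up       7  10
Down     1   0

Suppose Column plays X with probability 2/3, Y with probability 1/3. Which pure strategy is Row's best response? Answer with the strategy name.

Expected payoff of Up: (2/3)·7 + (1/3)·10 = 8.
Expected payoff of Down: (2/3)·1 + (1/3)·0 = 2/3.
The largest is 8, so Row's best response is Up.

Up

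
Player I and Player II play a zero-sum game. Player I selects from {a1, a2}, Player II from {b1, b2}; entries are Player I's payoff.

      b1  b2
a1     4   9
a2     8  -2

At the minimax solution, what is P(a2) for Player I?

Row minima: a1 → 4, a2 → -2; maximin = 4.
Column maxima: b1 → 8, b2 → 9; minimax = 8.
4 ≠ 8, so there is no saddle point; optimal play is mixed.
Let Player I play a1 with probability p. Expected payoff against b1: 4p + 8(1−p) = −4p + 8; against b2: 9p + (-2)(1−p) = 11p − 2.
Setting these equal: −4p + 8 = 11p − 2 ⇒ −15p = -10 ⇒ p = 2/3, and the value is (-4)·(2/3) + 8 = 16/3.
For Player II: with q = P(b1), equating a1's and a2's payoffs gives −5q + 9 = 10q − 2 ⇒ q = 11/15.

1/3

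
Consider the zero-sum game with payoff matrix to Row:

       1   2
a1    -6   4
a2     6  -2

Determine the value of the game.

2/3

Row minima: a1 → -6, a2 → -2; maximin = -2.
Column maxima: 1 → 6, 2 → 4; minimax = 4.
-2 ≠ 4, so there is no saddle point; optimal play is mixed.
Let Row play a1 with probability p. Expected payoff against 1: (-6)p + 6(1−p) = −12p + 6; against 2: 4p + (-2)(1−p) = 6p − 2.
Setting these equal: −12p + 6 = 6p − 2 ⇒ −18p = -8 ⇒ p = 4/9, and the value is (-12)·(4/9) + 6 = 2/3.
For Column: with q = P(1), equating a1's and a2's payoffs gives −10q + 4 = 8q − 2 ⇒ q = 1/3.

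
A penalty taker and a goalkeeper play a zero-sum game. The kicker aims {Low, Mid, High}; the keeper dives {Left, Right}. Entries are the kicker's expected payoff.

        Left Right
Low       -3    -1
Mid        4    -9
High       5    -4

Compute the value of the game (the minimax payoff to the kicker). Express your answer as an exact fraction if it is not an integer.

-17/11

Row minima: Low → -3, Mid → -9, High → -4; maximin = -3.
Column maxima: Left → 5, Right → -1; minimax = -1.
-3 ≠ -1, so there is no saddle point; optimal play is mixed.
Mid is strictly dominated by High, so the kicker never plays it.
On the remaining 2×2 (Low, High vs Left, Right):
Let the kicker play Low with probability p. Expected payoff against Left: (-3)p + 5(1−p) = −8p + 5; against Right: (-1)p + (-4)(1−p) = 3p − 4.
Setting these equal: −8p + 5 = 3p − 4 ⇒ −11p = -9 ⇒ p = 9/11, and the value is (-8)·(9/11) + 5 = -17/11.
For the keeper: with q = P(Left), equating Low's and High's payoffs gives −2q − 1 = 9q − 4 ⇒ q = 3/11.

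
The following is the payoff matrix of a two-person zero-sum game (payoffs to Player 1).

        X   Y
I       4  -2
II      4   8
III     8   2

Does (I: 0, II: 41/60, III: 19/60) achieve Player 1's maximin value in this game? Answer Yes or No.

Against X this mix gives (41/60)·4 + (19/60)·8 = 79/15.
Against Y this mix gives (41/60)·8 + (19/60)·2 = 61/10.
Player 2 will play X, holding Player 1 to 79/15. Shifting weight toward the row that does better against X would raise this floor (the equalizing mix achieves 28/5 against both X and Y), so the proposed strategy is not optimal.

No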